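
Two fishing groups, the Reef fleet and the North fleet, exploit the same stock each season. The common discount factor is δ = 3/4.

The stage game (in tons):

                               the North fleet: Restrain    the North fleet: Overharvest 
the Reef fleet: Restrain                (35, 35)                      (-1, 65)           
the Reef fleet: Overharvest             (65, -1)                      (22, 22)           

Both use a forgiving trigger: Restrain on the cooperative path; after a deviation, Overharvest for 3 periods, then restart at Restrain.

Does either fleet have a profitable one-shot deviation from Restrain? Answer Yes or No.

Yes

Comparing payoff streams over the 4 periods until play realigns: cooperate → 35(1+δ+…+δ^3); deviate → 65 + 22(δ+…+δ^3).
Cooperation is sustained iff (35−22)(δ+…+δ^3) ≥ 65−35.
δ+…+δ^3 = 3/4·(1−(3/4)^3)/(1−3/4) = 1.7344, and (65−35)/(35−22) = 2.3077.
1.7344 < 2.3077, so cooperation is not sustainable.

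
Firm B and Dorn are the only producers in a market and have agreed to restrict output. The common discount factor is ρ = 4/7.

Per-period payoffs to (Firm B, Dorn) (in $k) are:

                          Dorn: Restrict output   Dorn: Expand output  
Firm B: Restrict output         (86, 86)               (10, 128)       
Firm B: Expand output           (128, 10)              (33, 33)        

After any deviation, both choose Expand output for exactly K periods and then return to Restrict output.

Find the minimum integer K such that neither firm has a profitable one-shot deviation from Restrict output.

2

IC: ρ(1−ρ^K)/(1−ρ) ≥ (128−86)/(86−33) = 42/53.
With ρ = 4/7: need 1 − ρ^K ≥ 42/53·(1−4/7)/(4/7), i.e. ρ^K ≤ 0.4057.
Since (4/7)^1 = 0.5714 and (4/7)^2 = 0.3265, the smallest such K is 2.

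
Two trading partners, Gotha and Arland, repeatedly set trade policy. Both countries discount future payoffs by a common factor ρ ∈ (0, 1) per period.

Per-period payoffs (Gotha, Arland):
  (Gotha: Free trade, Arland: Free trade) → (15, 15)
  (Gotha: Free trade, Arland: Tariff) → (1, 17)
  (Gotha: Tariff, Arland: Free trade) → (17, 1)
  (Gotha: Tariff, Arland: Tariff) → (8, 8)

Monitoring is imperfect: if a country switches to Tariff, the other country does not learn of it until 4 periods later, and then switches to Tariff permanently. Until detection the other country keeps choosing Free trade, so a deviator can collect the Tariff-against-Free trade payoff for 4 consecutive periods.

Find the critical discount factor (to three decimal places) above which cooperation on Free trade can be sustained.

A deviator earns 17 for 4 periods, then 8 forever; cooperating earns 15 forever. Multiplying the IC by (1−ρ):
15 ≥ 17(1−ρ^4) + 8ρ^4, so 9·ρ^4 ≥ 2 and ρ^4 ≥ 2/9.
ρ ≥ (2/9)^(1/4) ≈ 0.687.

0.687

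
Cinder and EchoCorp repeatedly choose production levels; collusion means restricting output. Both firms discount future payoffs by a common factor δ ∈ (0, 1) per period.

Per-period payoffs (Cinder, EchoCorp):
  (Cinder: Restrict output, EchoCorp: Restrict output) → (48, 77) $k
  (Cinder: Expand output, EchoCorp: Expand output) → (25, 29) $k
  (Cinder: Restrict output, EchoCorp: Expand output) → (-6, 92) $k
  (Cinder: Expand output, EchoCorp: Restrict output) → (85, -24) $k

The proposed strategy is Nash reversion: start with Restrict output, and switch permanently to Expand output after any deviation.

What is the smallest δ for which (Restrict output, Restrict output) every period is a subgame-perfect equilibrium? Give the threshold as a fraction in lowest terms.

37/60

Cinder: cooperation gives 48 each period; deviation gives 85 once then 25 forever.
  48/(1−δ) ≥ 85 + 25δ/(1−δ) ⇒ δ ≥ 37/60.
EchoCorp: cooperation gives 77 each period; deviation gives 92 once then 29 forever.
  δ ≥ 15/63 = 5/21.
Both must hold, so the binding constraint is Cinder's: δ ≥ 37/60.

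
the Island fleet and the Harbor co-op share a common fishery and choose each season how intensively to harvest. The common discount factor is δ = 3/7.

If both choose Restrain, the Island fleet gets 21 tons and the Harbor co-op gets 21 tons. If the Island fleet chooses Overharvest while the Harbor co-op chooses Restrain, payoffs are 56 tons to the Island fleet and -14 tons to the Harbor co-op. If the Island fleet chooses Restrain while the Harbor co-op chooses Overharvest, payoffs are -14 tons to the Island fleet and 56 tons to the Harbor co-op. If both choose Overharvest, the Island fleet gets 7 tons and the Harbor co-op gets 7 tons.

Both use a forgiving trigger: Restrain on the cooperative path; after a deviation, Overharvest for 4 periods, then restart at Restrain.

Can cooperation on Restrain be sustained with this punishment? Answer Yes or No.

No

A one-shot deviation gives 56 now, then 7 for 4 periods, then back to 21.
Gain from deviating: (56−21) today; loss: (21−7) in each of the next 4 periods.
No-deviation condition: (21−7)(δ+…+δ^4) ≥ 56−21, i.e. δ+…+δ^4 ≥ 5/2.
At δ = 3/7: δ+…+δ^4 = 0.7247 < 2.5000.
So cooperation is not sustainable.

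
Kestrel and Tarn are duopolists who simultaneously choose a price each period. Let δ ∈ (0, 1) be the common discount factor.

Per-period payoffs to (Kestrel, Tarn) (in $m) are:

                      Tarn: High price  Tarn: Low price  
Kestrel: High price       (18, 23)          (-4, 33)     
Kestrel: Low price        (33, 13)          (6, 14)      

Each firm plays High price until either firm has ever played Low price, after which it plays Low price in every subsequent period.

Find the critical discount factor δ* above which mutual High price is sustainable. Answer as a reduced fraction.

5/9

Kestrel: cooperation gives 18 each period; deviation gives 33 once then 6 forever.
  18/(1−δ) ≥ 33 + 6δ/(1−δ) ⇒ δ ≥ 15/27 = 5/9.
Tarn: cooperation gives 23 each period; deviation gives 33 once then 14 forever.
  δ ≥ 10/19.
Both must hold, so the binding constraint is Kestrel's: δ ≥ 5/9.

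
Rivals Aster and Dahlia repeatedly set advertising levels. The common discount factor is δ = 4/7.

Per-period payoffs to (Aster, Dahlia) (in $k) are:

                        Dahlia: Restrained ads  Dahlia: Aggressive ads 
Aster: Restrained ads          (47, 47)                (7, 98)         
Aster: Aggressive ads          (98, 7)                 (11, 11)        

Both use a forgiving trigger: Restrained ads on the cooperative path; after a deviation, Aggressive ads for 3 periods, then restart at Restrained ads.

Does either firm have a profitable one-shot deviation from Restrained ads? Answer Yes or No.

Yes

IC: δ+…+δ^3 ≥ (98−47)/(47−11) = 17/12.
At δ = 4/7: partial sum = 1.0845 < 1.4167. Cooperation not sustainable.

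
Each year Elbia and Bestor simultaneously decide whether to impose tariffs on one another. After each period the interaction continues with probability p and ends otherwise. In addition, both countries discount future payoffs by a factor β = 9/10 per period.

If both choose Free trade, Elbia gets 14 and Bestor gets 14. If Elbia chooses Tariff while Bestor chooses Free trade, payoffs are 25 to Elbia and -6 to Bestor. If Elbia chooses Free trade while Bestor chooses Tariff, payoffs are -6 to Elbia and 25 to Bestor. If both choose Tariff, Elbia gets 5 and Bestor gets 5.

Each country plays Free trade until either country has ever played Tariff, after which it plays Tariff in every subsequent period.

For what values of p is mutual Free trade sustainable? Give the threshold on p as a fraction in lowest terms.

Expected continuation weight on next period's payoff is β·p = 9/10·p, which plays the role of the discount factor.
Cooperation requires 9/10·p ≥ (25−14)/(25−5) = 11/20, hence p ≥ 11/18.

11/18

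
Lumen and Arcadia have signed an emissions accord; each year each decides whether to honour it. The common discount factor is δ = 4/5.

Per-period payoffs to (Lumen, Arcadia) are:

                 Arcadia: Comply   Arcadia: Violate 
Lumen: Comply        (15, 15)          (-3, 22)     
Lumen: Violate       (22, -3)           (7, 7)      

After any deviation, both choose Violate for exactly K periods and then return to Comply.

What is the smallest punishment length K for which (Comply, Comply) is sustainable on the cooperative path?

2

IC: δ(1−δ^K)/(1−δ) ≥ (22−15)/(15−7) = 7/8.
With δ = 4/5: need 1 − δ^K ≥ 7/8·(1−4/5)/(4/5), i.e. δ^K ≤ 0.7812.
Since (4/5)^1 = 0.8000 and (4/5)^2 = 0.6400, the smallest such K is 2.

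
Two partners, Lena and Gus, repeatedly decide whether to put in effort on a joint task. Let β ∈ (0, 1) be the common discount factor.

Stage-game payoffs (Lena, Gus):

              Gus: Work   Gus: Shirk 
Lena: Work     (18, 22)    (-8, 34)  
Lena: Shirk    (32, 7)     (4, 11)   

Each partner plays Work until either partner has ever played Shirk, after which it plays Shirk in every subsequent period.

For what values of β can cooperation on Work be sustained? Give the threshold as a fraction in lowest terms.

12/23

Lena: cooperation gives 18 each period; deviation gives 32 once then 4 forever.
  18/(1−β) ≥ 32 + 4β/(1−β) ⇒ β ≥ 14/28 = 1/2.
Gus: cooperation gives 22 each period; deviation gives 34 once then 11 forever.
  β ≥ 12/23.
Both must hold, so the binding constraint is Gus's: β ≥ 12/23.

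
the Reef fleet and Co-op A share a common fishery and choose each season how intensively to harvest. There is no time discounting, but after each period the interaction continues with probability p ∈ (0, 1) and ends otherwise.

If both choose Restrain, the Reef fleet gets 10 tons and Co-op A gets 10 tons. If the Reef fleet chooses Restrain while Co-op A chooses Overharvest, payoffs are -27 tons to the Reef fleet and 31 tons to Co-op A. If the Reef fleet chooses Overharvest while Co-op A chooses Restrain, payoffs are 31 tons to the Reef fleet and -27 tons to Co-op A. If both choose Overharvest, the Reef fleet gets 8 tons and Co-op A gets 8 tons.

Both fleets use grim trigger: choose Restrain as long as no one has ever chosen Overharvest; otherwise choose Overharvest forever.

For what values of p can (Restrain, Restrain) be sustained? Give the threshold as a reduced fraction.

Expected cooperation value is 10 + p·10 + p²·10 + … = 10/(1−p); deviation gives 31 + p·8/(1−p).
10 ≥ 31(1−p) + 8p ⇒ 23p ≥ 21 ⇒ p ≥ 21/23.

21/23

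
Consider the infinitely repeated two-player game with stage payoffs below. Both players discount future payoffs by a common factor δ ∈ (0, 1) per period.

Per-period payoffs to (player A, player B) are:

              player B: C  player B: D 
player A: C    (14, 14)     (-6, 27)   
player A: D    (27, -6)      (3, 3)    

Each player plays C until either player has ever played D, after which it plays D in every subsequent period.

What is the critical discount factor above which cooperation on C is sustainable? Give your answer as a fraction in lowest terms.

Cooperation forever yields 14 each period: 14/(1−δ).
Deviating yields 27 once, then 3 forever: 27 + 3δ/(1−δ).
No profitable deviation requires 14/(1−δ) ≥ 27 + 3δ/(1−δ).
Multiplying by (1−δ): 14 ≥ 27(1−δ) + 3δ = 27 − 24δ.
So 24δ ≥ 13, i.e. δ ≥ 13/24.

13/24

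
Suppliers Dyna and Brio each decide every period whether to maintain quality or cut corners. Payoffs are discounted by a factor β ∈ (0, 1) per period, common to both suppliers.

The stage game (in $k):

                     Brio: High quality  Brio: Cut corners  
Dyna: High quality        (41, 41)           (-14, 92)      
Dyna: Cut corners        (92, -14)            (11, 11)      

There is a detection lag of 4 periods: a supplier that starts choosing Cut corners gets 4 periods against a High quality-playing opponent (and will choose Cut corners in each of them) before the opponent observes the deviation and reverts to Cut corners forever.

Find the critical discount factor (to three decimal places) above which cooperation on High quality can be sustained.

0.891

A deviator earns 92 for 4 periods, then 11 forever; cooperating earns 41 forever. Multiplying the IC by (1−β):
41 ≥ 92(1−β^4) + 11β^4, so 81·β^4 ≥ 51 and β^4 ≥ 17/27.
β ≥ (17/27)^(1/4) ≈ 0.891.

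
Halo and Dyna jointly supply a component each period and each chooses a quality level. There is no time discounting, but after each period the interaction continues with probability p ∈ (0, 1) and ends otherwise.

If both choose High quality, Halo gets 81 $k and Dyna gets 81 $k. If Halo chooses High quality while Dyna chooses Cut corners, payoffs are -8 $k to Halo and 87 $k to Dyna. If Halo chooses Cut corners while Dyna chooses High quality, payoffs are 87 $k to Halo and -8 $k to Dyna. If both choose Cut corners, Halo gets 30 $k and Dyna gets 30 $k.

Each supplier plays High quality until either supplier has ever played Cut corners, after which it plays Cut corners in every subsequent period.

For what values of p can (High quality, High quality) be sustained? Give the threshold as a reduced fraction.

2/19

With no time discounting, the continuation probability p plays the role of the discount factor.
Grim-trigger IC: 81/(1−p) ≥ 87 + 30p/(1−p) ⇒ p ≥ (87−81)/(87−30) = 2/19.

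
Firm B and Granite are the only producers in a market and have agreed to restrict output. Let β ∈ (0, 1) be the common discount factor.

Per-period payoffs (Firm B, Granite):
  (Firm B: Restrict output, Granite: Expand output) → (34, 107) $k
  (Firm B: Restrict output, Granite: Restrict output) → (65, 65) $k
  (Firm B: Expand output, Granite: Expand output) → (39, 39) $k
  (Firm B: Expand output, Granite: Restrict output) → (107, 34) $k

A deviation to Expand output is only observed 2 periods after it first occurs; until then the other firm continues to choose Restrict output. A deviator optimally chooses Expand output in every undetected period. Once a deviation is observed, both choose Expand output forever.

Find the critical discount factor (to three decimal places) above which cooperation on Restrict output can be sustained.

0.786

The best deviation is to choose Expand output for all 2 undetected periods, earning 107 each, then 39 forever once detected.
Deviation value: 107(1−β^2)/(1−β) + 39β^2/(1−β); cooperation value: 65/(1−β).
IC: 65 ≥ 107(1−β^2) + 39β^2 = 107 − 68β^2.
So β^2 ≥ 42/68 = 21/34, giving β ≥ (21/34)^(1/2) ≈ 0.786.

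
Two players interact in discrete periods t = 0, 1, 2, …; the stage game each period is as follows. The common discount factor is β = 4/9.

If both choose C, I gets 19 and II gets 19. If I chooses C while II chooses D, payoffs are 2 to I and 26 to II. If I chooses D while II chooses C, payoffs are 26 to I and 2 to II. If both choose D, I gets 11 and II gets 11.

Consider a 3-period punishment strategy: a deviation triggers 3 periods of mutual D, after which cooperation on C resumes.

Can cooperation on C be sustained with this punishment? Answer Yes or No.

A one-shot deviation gives 26 now, then 11 for 3 periods, then back to 19.
Gain from deviating: (26−19) today; loss: (19−11) in each of the next 3 periods.
No-deviation condition: (19−11)(β+…+β^3) ≥ 26−19, i.e. β+…+β^3 ≥ 7/8.
At β = 4/9: β+…+β^3 = 0.7298 < 0.8750.
So cooperation is not sustainable.

No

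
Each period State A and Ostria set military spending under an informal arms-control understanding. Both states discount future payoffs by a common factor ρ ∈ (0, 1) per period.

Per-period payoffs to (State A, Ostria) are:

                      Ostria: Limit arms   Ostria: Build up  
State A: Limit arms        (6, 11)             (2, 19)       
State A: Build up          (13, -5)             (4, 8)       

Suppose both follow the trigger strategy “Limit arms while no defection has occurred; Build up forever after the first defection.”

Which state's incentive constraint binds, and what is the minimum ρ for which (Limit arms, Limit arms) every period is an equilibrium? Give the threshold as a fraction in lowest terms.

State A; ρ ≥ 7/9

For State A: deviation gain 13−6 = 7, per-period punishment loss 6−4 = 2. IC gives ρ ≥ 7/9.
For Ostria: gain 8, loss 3 per period, so ρ ≥ 8/11.
The tighter constraint is State A's, so cooperation needs ρ ≥ 7/9.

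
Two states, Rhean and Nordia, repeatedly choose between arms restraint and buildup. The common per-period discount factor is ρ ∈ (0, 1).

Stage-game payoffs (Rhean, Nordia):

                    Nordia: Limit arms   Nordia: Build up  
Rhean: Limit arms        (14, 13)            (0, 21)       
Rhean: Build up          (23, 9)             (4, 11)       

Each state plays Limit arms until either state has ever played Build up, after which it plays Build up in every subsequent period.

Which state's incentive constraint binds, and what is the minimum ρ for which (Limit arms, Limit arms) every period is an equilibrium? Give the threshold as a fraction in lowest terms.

Nordia; ρ ≥ 4/5

For Rhean: deviation gain 23−14 = 9, per-period punishment loss 14−4 = 10. IC gives ρ ≥ 9/19.
For Nordia: gain 8, loss 2 per period, so ρ ≥ 8/10 = 4/5.
The tighter constraint is Nordia's, so cooperation needs ρ ≥ 4/5.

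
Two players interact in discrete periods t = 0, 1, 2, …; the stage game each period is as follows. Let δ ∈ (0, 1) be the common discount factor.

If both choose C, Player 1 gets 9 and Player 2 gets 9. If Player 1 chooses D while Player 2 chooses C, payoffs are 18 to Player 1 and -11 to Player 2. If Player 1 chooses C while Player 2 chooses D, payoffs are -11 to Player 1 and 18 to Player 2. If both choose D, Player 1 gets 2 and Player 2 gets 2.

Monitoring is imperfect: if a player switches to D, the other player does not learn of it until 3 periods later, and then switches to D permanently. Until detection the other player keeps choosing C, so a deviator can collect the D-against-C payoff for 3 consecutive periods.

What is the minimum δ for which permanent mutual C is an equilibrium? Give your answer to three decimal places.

0.825

Deviating for the 3 undetected periods gains 18−9 = 9 per period over cooperation, then loses 9−2 = 7 per period forever once punishment starts.
Gain: 9(1 + δ + … + δ^2); loss: 7·δ^3/(1−δ).
No profitable deviation ⇔ 9(1−δ^3) ≤ 7·δ^3, i.e. δ^3 ≥ 9/(9+7) = 9/16.
Hence δ ≥ (9/16)^(1/3) ≈ 0.825.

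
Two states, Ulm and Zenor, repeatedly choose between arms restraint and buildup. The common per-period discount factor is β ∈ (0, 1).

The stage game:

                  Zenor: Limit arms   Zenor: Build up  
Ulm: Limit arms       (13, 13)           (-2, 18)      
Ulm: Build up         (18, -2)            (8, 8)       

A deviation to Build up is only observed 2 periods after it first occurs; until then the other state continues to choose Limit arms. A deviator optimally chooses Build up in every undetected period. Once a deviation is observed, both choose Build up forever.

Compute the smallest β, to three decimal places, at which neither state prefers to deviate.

0.707

A deviator earns 18 for 2 periods, then 8 forever; cooperating earns 13 forever. Multiplying the IC by (1−β):
13 ≥ 18(1−β^2) + 8β^2, so 10·β^2 ≥ 5 and β^2 ≥ 1/2.
β ≥ (1/2)^(1/2) ≈ 0.707.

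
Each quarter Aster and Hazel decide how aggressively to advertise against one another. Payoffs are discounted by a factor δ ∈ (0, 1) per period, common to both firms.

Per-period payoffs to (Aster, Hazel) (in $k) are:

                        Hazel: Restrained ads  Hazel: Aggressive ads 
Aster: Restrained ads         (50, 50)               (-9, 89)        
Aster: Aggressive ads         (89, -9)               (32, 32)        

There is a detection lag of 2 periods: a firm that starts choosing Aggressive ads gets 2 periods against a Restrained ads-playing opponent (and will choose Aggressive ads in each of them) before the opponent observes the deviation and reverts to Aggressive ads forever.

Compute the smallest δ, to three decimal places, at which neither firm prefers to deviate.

Deviating for the 2 undetected periods gains 89−50 = 39 per period over cooperation, then loses 50−32 = 18 per period forever once punishment starts.
Gain: 39(1 + δ + … + δ^1); loss: 18·δ^2/(1−δ).
No profitable deviation ⇔ 39(1−δ^2) ≤ 18·δ^2, i.e. δ^2 ≥ 39/(39+18) = 13/19.
Hence δ ≥ (13/19)^(1/2) ≈ 0.827.

0.827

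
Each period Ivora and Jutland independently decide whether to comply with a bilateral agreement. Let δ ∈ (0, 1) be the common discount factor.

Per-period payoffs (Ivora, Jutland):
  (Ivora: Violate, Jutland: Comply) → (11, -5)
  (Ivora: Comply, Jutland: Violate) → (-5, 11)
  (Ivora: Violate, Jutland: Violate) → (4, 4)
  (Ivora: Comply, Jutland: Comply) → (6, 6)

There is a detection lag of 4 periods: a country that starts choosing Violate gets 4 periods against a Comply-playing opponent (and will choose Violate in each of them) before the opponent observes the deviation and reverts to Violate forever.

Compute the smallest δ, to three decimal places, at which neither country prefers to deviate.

0.919

The best deviation is to choose Violate for all 4 undetected periods, earning 11 each, then 4 forever once detected.
Deviation value: 11(1−δ^4)/(1−δ) + 4δ^4/(1−δ); cooperation value: 6/(1−δ).
IC: 6 ≥ 11(1−δ^4) + 4δ^4 = 11 − 7δ^4.
So δ^4 ≥ 5/7, giving δ ≥ (5/7)^(1/4) ≈ 0.919.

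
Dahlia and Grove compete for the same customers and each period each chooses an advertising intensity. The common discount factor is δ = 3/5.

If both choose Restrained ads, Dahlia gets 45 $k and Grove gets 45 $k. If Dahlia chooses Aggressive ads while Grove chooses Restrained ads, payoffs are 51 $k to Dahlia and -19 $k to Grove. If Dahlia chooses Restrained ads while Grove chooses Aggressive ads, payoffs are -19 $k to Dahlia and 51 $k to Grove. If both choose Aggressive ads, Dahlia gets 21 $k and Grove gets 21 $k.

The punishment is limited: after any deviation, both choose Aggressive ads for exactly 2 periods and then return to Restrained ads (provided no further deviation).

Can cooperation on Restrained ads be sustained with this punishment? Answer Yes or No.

Yes

Comparing payoff streams over the 3 periods until play realigns: cooperate → 45(1+δ+…+δ^2); deviate → 51 + 21(δ+…+δ^2).
Cooperation is sustained iff (45−21)(δ+…+δ^2) ≥ 51−45.
δ+…+δ^2 = 3/5·(1−(3/5)^2)/(1−3/5) = 0.9600, and (51−45)/(45−21) = 0.2500.
0.9600 ≥ 0.2500, so cooperation is sustainable.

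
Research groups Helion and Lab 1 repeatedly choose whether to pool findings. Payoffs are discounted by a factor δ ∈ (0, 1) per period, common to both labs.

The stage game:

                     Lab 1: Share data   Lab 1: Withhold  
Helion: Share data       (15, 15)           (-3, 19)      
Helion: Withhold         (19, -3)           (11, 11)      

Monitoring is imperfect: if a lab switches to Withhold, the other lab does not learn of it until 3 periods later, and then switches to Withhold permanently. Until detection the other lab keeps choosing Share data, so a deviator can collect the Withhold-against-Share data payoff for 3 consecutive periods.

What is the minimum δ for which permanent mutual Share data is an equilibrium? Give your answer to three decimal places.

0.794

The best deviation is to choose Withhold for all 3 undetected periods, earning 19 each, then 11 forever once detected.
Deviation value: 19(1−δ^3)/(1−δ) + 11δ^3/(1−δ); cooperation value: 15/(1−δ).
IC: 15 ≥ 19(1−δ^3) + 11δ^3 = 19 − 8δ^3.
So δ^3 ≥ 4/8 = 1/2, giving δ ≥ (1/2)^(1/3) ≈ 0.794.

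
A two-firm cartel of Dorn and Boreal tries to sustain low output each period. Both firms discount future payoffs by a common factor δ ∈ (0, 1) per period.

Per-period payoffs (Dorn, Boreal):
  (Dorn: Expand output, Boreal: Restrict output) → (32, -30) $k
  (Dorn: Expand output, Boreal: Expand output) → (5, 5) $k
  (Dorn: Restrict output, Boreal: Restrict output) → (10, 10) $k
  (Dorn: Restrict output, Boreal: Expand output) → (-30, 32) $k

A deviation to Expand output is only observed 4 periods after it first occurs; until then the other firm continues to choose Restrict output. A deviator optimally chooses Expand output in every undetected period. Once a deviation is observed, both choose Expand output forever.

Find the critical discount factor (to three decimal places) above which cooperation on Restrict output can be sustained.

0.950

A deviator earns 32 for 4 periods, then 5 forever; cooperating earns 10 forever. Multiplying the IC by (1−δ):
10 ≥ 32(1−δ^4) + 5δ^4, so 27·δ^4 ≥ 22 and δ^4 ≥ 22/27.
δ ≥ (22/27)^(1/4) ≈ 0.950.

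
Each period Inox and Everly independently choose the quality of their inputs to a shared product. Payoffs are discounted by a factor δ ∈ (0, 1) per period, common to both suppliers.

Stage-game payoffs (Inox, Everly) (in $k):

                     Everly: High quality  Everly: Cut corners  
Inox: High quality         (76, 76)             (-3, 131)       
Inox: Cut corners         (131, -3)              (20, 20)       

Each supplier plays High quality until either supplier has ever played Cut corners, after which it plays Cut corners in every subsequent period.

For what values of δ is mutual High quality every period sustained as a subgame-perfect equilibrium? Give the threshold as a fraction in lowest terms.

55/111

76/(1−δ) ≥ 131 + 20δ/(1−δ)
76 ≥ 131 − 111δ
δ ≥ 55/111.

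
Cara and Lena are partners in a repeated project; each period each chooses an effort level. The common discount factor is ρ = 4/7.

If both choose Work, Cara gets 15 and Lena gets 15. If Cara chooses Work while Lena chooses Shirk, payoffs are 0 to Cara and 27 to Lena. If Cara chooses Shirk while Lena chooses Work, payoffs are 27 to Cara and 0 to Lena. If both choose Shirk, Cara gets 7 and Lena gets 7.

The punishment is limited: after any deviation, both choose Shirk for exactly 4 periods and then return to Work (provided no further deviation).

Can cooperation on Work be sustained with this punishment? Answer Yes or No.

Comparing payoff streams over the 5 periods until play realigns: cooperate → 15(1+ρ+…+ρ^4); deviate → 27 + 7(ρ+…+ρ^4).
Cooperation is sustained iff (15−7)(ρ+…+ρ^4) ≥ 27−15.
ρ+…+ρ^4 = 4/7·(1−(4/7)^4)/(1−4/7) = 1.1912, and (27−15)/(15−7) = 1.5000.
1.1912 < 1.5000, so cooperation is not sustainable.

No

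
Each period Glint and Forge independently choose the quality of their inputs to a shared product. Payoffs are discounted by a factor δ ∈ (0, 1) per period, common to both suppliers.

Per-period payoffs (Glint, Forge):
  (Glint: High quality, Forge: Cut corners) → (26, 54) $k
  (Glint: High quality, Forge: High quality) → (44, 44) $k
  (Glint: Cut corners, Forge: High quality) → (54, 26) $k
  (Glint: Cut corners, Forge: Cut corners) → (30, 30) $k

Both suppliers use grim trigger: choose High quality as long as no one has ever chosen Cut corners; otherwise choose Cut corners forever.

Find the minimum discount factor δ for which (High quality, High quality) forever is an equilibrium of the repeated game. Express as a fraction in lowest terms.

One-period gain from deviating is 54 − 44 = 10. The loss is 44 − 30 = 14 in every subsequent period, with present value 14·δ/(1−δ).
Deviation is unprofitable when 14·δ/(1−δ) ≥ 10, i.e. δ/(1−δ) ≥ 5/7.
Equivalently δ ≥ 10/(10+14) = 5/12.

5/12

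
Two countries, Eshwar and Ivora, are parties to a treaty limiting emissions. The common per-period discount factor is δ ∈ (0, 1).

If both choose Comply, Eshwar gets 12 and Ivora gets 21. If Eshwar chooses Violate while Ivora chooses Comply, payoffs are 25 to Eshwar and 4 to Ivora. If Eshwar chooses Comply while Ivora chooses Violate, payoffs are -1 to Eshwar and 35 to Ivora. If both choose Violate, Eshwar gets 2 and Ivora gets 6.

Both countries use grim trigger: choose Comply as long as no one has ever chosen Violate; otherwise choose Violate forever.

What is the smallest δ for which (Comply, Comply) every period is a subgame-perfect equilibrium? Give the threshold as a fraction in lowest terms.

Eshwar's threshold: (25−12)/(25−2) = 13/23.
Ivora's threshold: (35−21)/(35−6) = 14/29.
13/23 > 14/29, so Eshwar binds and δ* = 13/23.

13/23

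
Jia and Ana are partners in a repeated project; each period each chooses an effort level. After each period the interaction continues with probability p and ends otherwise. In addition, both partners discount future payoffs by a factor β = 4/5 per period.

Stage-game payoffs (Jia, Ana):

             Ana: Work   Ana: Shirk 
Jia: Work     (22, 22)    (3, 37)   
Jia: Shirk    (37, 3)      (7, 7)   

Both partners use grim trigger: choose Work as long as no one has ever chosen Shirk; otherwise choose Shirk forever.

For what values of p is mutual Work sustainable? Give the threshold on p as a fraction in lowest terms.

5/8

With continuation probability p and discount β, the effective per-period discount factor is βp.
Grim-trigger IC: βp ≥ (37−22)/(37−7) = 1/2.
So p ≥ (1/2)/(4/5) = 5/8.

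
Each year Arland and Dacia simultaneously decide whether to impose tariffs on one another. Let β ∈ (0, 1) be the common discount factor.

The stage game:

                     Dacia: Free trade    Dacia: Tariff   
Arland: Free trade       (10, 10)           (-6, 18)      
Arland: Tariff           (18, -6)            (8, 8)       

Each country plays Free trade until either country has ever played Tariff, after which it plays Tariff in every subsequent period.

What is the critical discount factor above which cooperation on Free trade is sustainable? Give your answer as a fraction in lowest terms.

One-period gain from deviating is 18 − 10 = 8. The loss is 10 − 8 = 2 in every subsequent period, with present value 2·β/(1−β).
Deviation is unprofitable when 2·β/(1−β) ≥ 8, i.e. β/(1−β) ≥ 4.
Equivalently β ≥ 8/(8+2) = 4/5.

4/5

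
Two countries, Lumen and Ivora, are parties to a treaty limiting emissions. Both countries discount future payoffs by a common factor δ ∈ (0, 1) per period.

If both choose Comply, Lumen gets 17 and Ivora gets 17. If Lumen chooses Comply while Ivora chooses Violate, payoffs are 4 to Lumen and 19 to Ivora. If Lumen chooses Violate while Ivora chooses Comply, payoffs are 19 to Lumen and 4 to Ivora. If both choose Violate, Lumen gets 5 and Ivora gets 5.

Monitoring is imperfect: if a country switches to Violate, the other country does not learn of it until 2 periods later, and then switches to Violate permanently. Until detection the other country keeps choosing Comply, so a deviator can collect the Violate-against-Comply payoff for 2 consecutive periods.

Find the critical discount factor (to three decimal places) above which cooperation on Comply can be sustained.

0.378

The best deviation is to choose Violate for all 2 undetected periods, earning 19 each, then 5 forever once detected.
Deviation value: 19(1−δ^2)/(1−δ) + 5δ^2/(1−δ); cooperation value: 17/(1−δ).
IC: 17 ≥ 19(1−δ^2) + 5δ^2 = 19 − 14δ^2.
So δ^2 ≥ 2/14 = 1/7, giving δ ≥ (1/7)^(1/2) ≈ 0.378.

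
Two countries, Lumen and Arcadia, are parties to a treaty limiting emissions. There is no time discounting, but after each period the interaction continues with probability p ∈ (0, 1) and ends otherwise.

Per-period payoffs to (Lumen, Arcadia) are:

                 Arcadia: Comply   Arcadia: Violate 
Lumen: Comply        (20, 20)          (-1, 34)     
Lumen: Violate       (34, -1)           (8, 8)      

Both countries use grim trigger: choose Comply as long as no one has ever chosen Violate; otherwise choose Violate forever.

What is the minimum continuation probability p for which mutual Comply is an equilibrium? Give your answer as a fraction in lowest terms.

With no time discounting, the continuation probability p plays the role of the discount factor.
Grim-trigger IC: 20/(1−p) ≥ 34 + 8p/(1−p) ⇒ p ≥ (34−20)/(34−8) = 7/13.

7/13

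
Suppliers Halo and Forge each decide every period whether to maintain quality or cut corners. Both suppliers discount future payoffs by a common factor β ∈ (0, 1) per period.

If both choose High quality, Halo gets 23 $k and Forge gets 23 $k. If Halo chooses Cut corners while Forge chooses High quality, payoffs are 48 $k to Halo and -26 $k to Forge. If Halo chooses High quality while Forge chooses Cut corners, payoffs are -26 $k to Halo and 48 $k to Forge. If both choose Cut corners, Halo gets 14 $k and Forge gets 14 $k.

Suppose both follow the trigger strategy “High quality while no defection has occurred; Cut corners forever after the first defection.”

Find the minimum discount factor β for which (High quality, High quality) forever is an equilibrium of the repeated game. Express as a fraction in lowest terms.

25/34

23/(1−β) ≥ 48 + 14β/(1−β)
23 ≥ 48 − 34β
β ≥ 25/34.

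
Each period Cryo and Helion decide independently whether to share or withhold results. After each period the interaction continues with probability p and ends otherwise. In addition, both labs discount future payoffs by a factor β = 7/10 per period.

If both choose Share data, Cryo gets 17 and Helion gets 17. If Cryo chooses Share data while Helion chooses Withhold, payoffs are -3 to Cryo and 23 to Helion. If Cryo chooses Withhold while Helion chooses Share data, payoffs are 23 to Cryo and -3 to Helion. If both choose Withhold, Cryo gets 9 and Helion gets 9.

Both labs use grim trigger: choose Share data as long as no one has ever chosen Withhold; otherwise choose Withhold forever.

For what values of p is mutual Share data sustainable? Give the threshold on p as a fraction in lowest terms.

30/49

Expected continuation weight on next period's payoff is β·p = 7/10·p, which plays the role of the discount factor.
Cooperation requires 7/10·p ≥ (23−17)/(23−9) = 3/7, hence p ≥ 30/49.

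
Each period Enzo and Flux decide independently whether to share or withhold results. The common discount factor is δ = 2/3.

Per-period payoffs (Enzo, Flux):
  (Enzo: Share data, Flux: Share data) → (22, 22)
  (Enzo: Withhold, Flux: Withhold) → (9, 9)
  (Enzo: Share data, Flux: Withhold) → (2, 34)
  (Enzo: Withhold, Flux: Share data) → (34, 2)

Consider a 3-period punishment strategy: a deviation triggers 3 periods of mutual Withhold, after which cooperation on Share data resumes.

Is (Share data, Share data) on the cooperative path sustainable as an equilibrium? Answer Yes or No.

Comparing payoff streams over the 4 periods until play realigns: cooperate → 22(1+δ+…+δ^3); deviate → 34 + 9(δ+…+δ^3).
Cooperation is sustained iff (22−9)(δ+…+δ^3) ≥ 34−22.
δ+…+δ^3 = 2/3·(1−(2/3)^3)/(1−2/3) = 1.4074, and (34−22)/(22−9) = 0.9231.
1.4074 ≥ 0.9231, so cooperation is sustainable.

Yes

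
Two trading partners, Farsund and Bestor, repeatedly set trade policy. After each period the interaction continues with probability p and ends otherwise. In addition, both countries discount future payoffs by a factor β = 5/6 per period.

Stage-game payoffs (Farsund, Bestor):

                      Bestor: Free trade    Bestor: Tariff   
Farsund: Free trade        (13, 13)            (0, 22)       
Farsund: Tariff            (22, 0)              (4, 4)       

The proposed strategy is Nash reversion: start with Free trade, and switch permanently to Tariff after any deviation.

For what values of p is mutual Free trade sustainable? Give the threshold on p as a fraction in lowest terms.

3/5

With continuation probability p and discount β, the effective per-period discount factor is βp.
Grim-trigger IC: βp ≥ (22−13)/(22−4) = 1/2.
So p ≥ (1/2)/(5/6) = 3/5.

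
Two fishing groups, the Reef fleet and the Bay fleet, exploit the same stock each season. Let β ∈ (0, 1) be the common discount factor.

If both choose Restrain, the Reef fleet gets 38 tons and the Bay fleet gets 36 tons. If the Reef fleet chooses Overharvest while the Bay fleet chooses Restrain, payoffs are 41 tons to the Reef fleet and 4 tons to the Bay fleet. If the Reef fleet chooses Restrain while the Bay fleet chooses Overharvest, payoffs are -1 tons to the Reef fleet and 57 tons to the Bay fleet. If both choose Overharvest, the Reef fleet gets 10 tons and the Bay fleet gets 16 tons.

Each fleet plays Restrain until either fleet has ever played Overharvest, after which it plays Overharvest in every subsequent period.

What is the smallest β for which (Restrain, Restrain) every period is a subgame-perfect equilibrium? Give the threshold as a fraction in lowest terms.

21/41

For the Reef fleet: deviation gain 41−38 = 3, per-period punishment loss 38−10 = 28. IC gives β ≥ 3/31.
For the Bay fleet: gain 21, loss 20 per period, so β ≥ 21/41.
The tighter constraint is the Bay fleet's, so cooperation needs β ≥ 21/41.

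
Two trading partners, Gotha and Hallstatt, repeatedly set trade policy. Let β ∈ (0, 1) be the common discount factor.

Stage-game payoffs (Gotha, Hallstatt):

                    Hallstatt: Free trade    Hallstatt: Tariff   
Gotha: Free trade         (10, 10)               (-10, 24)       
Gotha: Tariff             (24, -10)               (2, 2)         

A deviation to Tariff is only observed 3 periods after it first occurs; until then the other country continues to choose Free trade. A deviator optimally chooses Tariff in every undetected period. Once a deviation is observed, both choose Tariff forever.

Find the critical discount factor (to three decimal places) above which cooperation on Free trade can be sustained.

0.860

Deviating for the 3 undetected periods gains 24−10 = 14 per period over cooperation, then loses 10−2 = 8 per period forever once punishment starts.
Gain: 14(1 + β + … + β^2); loss: 8·β^3/(1−β).
No profitable deviation ⇔ 14(1−β^3) ≤ 8·β^3, i.e. β^3 ≥ 14/(14+8) = 7/11.
Hence β ≥ (7/11)^(1/3) ≈ 0.860.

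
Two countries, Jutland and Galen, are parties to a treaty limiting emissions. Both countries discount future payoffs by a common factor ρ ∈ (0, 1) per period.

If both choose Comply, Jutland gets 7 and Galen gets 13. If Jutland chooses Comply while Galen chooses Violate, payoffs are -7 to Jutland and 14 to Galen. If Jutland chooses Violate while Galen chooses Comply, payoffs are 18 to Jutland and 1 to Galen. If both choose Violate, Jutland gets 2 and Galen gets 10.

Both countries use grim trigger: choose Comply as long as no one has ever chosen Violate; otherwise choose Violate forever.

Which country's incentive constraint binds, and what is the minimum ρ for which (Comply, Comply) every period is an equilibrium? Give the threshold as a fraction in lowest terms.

Jutland's threshold: (18−7)/(18−2) = 11/16.
Galen's threshold: (14−13)/(14−10) = 1/4.
11/16 > 1/4, so Jutland binds and ρ* = 11/16.

Jutland; ρ ≥ 11/16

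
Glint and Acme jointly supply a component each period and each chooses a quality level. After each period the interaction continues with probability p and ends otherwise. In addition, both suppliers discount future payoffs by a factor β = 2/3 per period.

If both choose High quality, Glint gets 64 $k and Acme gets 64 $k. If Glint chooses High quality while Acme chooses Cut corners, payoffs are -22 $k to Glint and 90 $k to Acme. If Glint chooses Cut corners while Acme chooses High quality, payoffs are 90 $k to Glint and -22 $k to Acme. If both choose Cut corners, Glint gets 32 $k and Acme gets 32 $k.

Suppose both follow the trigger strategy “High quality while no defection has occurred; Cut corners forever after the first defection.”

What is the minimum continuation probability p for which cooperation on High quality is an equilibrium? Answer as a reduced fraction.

39/58

Expected continuation weight on next period's payoff is β·p = 2/3·p, which plays the role of the discount factor.
Cooperation requires 2/3·p ≥ (90−64)/(90−32) = 13/29, hence p ≥ 39/58.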